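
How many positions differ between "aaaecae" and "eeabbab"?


Comparing "aaaecae" and "eeabbab" position by position:
  Position 0: 'a' vs 'e' => DIFFER
  Position 1: 'a' vs 'e' => DIFFER
  Position 2: 'a' vs 'a' => same
  Position 3: 'e' vs 'b' => DIFFER
  Position 4: 'c' vs 'b' => DIFFER
  Position 5: 'a' vs 'a' => same
  Position 6: 'e' vs 'b' => DIFFER
Positions that differ: 5

5


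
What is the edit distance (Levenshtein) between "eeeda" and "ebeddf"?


Computing edit distance: "eeeda" -> "ebeddf"
DP table:
           e    b    e    d    d    f
      0    1    2    3    4    5    6
  e   1    0    1    2    3    4    5
  e   2    1    1    1    2    3    4
  e   3    2    2    1    2    3    4
  d   4    3    3    2    1    2    3
  a   5    4    4    3    2    2    3
Edit distance = dp[5][6] = 3

3


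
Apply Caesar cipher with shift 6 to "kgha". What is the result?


Caesar cipher: shift "kgha" by 6
  'k' (pos 10) + 6 = pos 16 = 'q'
  'g' (pos 6) + 6 = pos 12 = 'm'
  'h' (pos 7) + 6 = pos 13 = 'n'
  'a' (pos 0) + 6 = pos 6 = 'g'
Result: qmng

qmng


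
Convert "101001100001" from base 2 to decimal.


Input: "101001100001" in base 2
Positional expansion:
  Digit '1' (value 1) x 2^11 = 2048
  Digit '0' (value 0) x 2^10 = 0
  Digit '1' (value 1) x 2^9 = 512
  Digit '0' (value 0) x 2^8 = 0
  Digit '0' (value 0) x 2^7 = 0
  Digit '1' (value 1) x 2^6 = 64
  Digit '1' (value 1) x 2^5 = 32
  Digit '0' (value 0) x 2^4 = 0
  Digit '0' (value 0) x 2^3 = 0
  Digit '0' (value 0) x 2^2 = 0
  Digit '0' (value 0) x 2^1 = 0
  Digit '1' (value 1) x 2^0 = 1
Sum = 2657

2657


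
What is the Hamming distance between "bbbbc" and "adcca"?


Comparing "bbbbc" and "adcca" position by position:
  Position 0: 'b' vs 'a' => differ
  Position 1: 'b' vs 'd' => differ
  Position 2: 'b' vs 'c' => differ
  Position 3: 'b' vs 'c' => differ
  Position 4: 'c' vs 'a' => differ
Total differences (Hamming distance): 5

5


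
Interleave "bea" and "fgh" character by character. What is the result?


Interleaving "bea" and "fgh":
  Position 0: 'b' from first, 'f' from second => "bf"
  Position 1: 'e' from first, 'g' from second => "eg"
  Position 2: 'a' from first, 'h' from second => "ah"
Result: bfegah

bfegah


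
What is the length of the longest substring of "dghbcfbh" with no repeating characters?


Input: "dghbcfbh"
Sliding window (track last position of each char):
  Position 0 ('d'): window [0,0] length 1 -- new best
  Position 1 ('g'): window [0,1] length 2 -- new best
  Position 2 ('h'): window [0,2] length 3 -- new best
  Position 3 ('b'): window [0,3] length 4 -- new best
  Position 4 ('c'): window [0,4] length 5 -- new best
  Position 5 ('f'): window [0,5] length 6 -- new best
  Position 6 ('b'): repeat (last at 3), move window start to 4
  Position 6 ('b'): window [4,6] length 3
  Position 7 ('h'): window [4,7] length 4
Longest substring with no repeats: "dghbcf" with length 6

6


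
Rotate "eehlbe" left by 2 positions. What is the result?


Input: "eehlbe", rotate left by 2
First 2 characters: "ee"
Remaining characters: "hlbe"
Concatenate remaining + first: "hlbe" + "ee" = "hlbeee"

hlbeee


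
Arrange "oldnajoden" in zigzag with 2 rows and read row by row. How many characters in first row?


Zigzag "oldnajoden" into 2 rows:
Placing characters:
  'o' => row 0
  'l' => row 1
  'd' => row 0
  'n' => row 1
  'a' => row 0
  'j' => row 1
  'o' => row 0
  'd' => row 1
  'e' => row 0
  'n' => row 1
Rows:
  Row 0: "odaoe"
  Row 1: "lnjdn"
First row length: 5

5


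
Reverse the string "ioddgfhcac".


Input: ioddgfhcac
Reading characters right to left:
  Position 9: 'c'
  Position 8: 'a'
  Position 7: 'c'
  Position 6: 'h'
  Position 5: 'f'
  Position 4: 'g'
  Position 3: 'd'
  Position 2: 'd'
  Position 1: 'o'
  Position 0: 'i'
Reversed: cachfgddoi

cachfgddoi


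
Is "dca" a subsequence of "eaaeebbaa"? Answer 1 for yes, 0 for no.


Check if "dca" is a subsequence of "eaaeebbaa"
Greedy scan:
  Position 0 ('e'): no match needed
  Position 1 ('a'): no match needed
  Position 2 ('a'): no match needed
  Position 3 ('e'): no match needed
  Position 4 ('e'): no match needed
  Position 5 ('b'): no match needed
  Position 6 ('b'): no match needed
  Position 7 ('a'): no match needed
  Position 8 ('a'): no match needed
Only matched 0/3 characters => not a subsequence

0


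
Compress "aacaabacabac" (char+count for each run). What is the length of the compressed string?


Input: aacaabacabac
Runs:
  'a' x 2 => "a2"
  'c' x 1 => "c1"
  'a' x 2 => "a2"
  'b' x 1 => "b1"
  'a' x 1 => "a1"
  'c' x 1 => "c1"
  'a' x 1 => "a1"
  'b' x 1 => "b1"
  'a' x 1 => "a1"
  'c' x 1 => "c1"
Compressed: "a2c1a2b1a1c1a1b1a1c1"
Compressed length: 20

20


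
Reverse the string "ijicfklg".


Input: ijicfklg
Reading characters right to left:
  Position 7: 'g'
  Position 6: 'l'
  Position 5: 'k'
  Position 4: 'f'
  Position 3: 'c'
  Position 2: 'i'
  Position 1: 'j'
  Position 0: 'i'
Reversed: glkfciji

glkfciji


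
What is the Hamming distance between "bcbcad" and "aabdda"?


Comparing "bcbcad" and "aabdda" position by position:
  Position 0: 'b' vs 'a' => differ
  Position 1: 'c' vs 'a' => differ
  Position 2: 'b' vs 'b' => same
  Position 3: 'c' vs 'd' => differ
  Position 4: 'a' vs 'd' => differ
  Position 5: 'd' vs 'a' => differ
Total differences (Hamming distance): 5

5


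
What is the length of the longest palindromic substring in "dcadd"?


Input: "dcadd"
Checking substrings for palindromes:
  [3:5] "dd" (len 2) => palindrome
Longest palindromic substring: "dd" with length 2

2


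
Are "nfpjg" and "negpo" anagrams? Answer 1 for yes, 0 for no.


Strings: "nfpjg", "negpo"
Sorted first:  fgjnp
Sorted second: egnop
Differ at position 0: 'f' vs 'e' => not anagrams

0


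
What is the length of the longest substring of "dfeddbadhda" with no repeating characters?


Input: "dfeddbadhda"
Sliding window (track last position of each char):
  Position 0 ('d'): window [0,0] length 1 -- new best
  Position 1 ('f'): window [0,1] length 2 -- new best
  Position 2 ('e'): window [0,2] length 3 -- new best
  Position 3 ('d'): repeat (last at 0), move window start to 1
  Position 3 ('d'): window [1,3] length 3
  Position 4 ('d'): repeat (last at 3), move window start to 4
  Position 4 ('d'): window [4,4] length 1
  Position 5 ('b'): window [4,5] length 2
  Position 6 ('a'): window [4,6] length 3
  Position 7 ('d'): repeat (last at 4), move window start to 5
  Position 7 ('d'): window [5,7] length 3
  Position 8 ('h'): window [5,8] length 4 -- new best
  Position 9 ('d'): repeat (last at 7), move window start to 8
  Position 9 ('d'): window [8,9] length 2
  Position 10 ('a'): window [8,10] length 3
Longest substring with no repeats: "badh" with length 4

4


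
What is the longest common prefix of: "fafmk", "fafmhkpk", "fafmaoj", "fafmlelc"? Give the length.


Words: fafmk, fafmhkpk, fafmaoj, fafmlelc
  Position 0: all 'f' => match
  Position 1: all 'a' => match
  Position 2: all 'f' => match
  Position 3: all 'm' => match
  Position 4: ('k', 'h', 'a', 'l') => mismatch, stop
LCP = "fafm" (length 4)

4


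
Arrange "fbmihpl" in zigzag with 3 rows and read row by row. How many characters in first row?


Zigzag "fbmihpl" into 3 rows:
Placing characters:
  'f' => row 0
  'b' => row 1
  'm' => row 2
  'i' => row 1
  'h' => row 0
  'p' => row 1
  'l' => row 2
Rows:
  Row 0: "fh"
  Row 1: "bip"
  Row 2: "ml"
First row length: 2

2


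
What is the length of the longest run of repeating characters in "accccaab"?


Input: "accccaab"
Scanning for longest run:
  Position 1 ('c'): new char, reset run to 1
  Position 2 ('c'): continues run of 'c', length=2
  Position 3 ('c'): continues run of 'c', length=3
  Position 4 ('c'): continues run of 'c', length=4
  Position 5 ('a'): new char, reset run to 1
  Position 6 ('a'): continues run of 'a', length=2
  Position 7 ('b'): new char, reset run to 1
Longest run: 'c' with length 4

4


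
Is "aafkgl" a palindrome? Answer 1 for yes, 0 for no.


Input: aafkgl
Reversed: lgkfaa
  Compare pos 0 ('a') with pos 5 ('l'): MISMATCH
  Compare pos 1 ('a') with pos 4 ('g'): MISMATCH
  Compare pos 2 ('f') with pos 3 ('k'): MISMATCH
Result: not a palindrome

0


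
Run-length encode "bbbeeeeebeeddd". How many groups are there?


Input: bbbeeeeebeeddd
Scanning for consecutive runs:
  Group 1: 'b' x 3 (positions 0-2)
  Group 2: 'e' x 5 (positions 3-7)
  Group 3: 'b' x 1 (positions 8-8)
  Group 4: 'e' x 2 (positions 9-10)
  Group 5: 'd' x 3 (positions 11-13)
Total groups: 5

5


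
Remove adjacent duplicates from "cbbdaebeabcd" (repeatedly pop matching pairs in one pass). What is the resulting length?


Input: cbbdaebeabcd
Stack-based adjacent duplicate removal:
  Read 'c': push. Stack: c
  Read 'b': push. Stack: cb
  Read 'b': matches stack top 'b' => pop. Stack: c
  Read 'd': push. Stack: cd
  Read 'a': push. Stack: cda
  Read 'e': push. Stack: cdae
  Read 'b': push. Stack: cdaeb
  Read 'e': push. Stack: cdaebe
  Read 'a': push. Stack: cdaebea
  Read 'b': push. Stack: cdaebeab
  Read 'c': push. Stack: cdaebeabc
  Read 'd': push. Stack: cdaebeabcd
Final stack: "cdaebeabcd" (length 10)

10


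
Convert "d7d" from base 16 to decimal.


Input: "d7d" in base 16
Positional expansion:
  Digit 'd' (value 13) x 16^2 = 3328
  Digit '7' (value 7) x 16^1 = 112
  Digit 'd' (value 13) x 16^0 = 13
Sum = 3453

3453


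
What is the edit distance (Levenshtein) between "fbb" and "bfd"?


Computing edit distance: "fbb" -> "bfd"
DP table:
           b    f    d
      0    1    2    3
  f   1    1    1    2
  b   2    1    2    2
  b   3    2    2    3
Edit distance = dp[3][3] = 3

3


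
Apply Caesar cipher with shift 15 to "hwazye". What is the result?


Caesar cipher: shift "hwazye" by 15
  'h' (pos 7) + 15 = pos 22 = 'w'
  'w' (pos 22) + 15 = pos 11 = 'l'
  'a' (pos 0) + 15 = pos 15 = 'p'
  'z' (pos 25) + 15 = pos 14 = 'o'
  'y' (pos 24) + 15 = pos 13 = 'n'
  'e' (pos 4) + 15 = pos 19 = 't'
Result: wlpont

wlpont


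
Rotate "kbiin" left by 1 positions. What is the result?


Input: "kbiin", rotate left by 1
First 1 characters: "k"
Remaining characters: "biin"
Concatenate remaining + first: "biin" + "k" = "biink"

biink


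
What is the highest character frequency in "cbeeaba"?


Input: cbeeaba
Character counts:
  'a': 2
  'b': 2
  'c': 1
  'e': 2
Maximum frequency: 2

2


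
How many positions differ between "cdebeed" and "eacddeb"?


Comparing "cdebeed" and "eacddeb" position by position:
  Position 0: 'c' vs 'e' => DIFFER
  Position 1: 'd' vs 'a' => DIFFER
  Position 2: 'e' vs 'c' => DIFFER
  Position 3: 'b' vs 'd' => DIFFER
  Position 4: 'e' vs 'd' => DIFFER
  Position 5: 'e' vs 'e' => same
  Position 6: 'd' vs 'b' => DIFFER
Positions that differ: 6

6


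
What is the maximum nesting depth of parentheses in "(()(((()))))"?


Input: "(()(((()))))"
Tracking depth:
  Position 0 '(': depth becomes 1
  Position 1 '(': depth becomes 2
  Position 2 ')': depth becomes 1
  Position 3 '(': depth becomes 2
  Position 4 '(': depth becomes 3
  Position 5 '(': depth becomes 4
  Position 6 '(': depth becomes 5
  Position 7 ')': depth becomes 4
  Position 8 ')': depth becomes 3
  Position 9 ')': depth becomes 2
  Position 10 ')': depth becomes 1
  Position 11 ')': depth becomes 0
Maximum depth reached: 5

5


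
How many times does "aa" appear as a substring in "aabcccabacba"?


Searching for "aa" in "aabcccabacba"
Scanning each position:
  Position 0: "aa" => MATCH
  Position 1: "ab" => no
  Position 2: "bc" => no
  Position 3: "cc" => no
  Position 4: "cc" => no
  Position 5: "ca" => no
  Position 6: "ab" => no
  Position 7: "ba" => no
  Position 8: "ac" => no
  Position 9: "cb" => no
  Position 10: "ba" => no
Total occurrences: 1

1


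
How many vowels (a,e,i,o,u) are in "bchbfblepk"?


Input: bchbfblepk
Checking each character:
  'b' at position 0: consonant
  'c' at position 1: consonant
  'h' at position 2: consonant
  'b' at position 3: consonant
  'f' at position 4: consonant
  'b' at position 5: consonant
  'l' at position 6: consonant
  'e' at position 7: vowel (running total: 1)
  'p' at position 8: consonant
  'k' at position 9: consonant
Total vowels: 1

1


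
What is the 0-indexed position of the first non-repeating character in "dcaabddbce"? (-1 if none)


Input: dcaabddbce
Character frequencies:
  'a': 2
  'b': 2
  'c': 2
  'd': 3
  'e': 1
Scanning left to right for freq == 1:
  Position 0 ('d'): freq=3, skip
  Position 1 ('c'): freq=2, skip
  Position 2 ('a'): freq=2, skip
  Position 3 ('a'): freq=2, skip
  Position 4 ('b'): freq=2, skip
  Position 5 ('d'): freq=3, skip
  Position 6 ('d'): freq=3, skip
  Position 7 ('b'): freq=2, skip
  Position 8 ('c'): freq=2, skip
  Position 9 ('e'): unique! => answer = 9

9


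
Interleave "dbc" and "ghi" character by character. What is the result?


Interleaving "dbc" and "ghi":
  Position 0: 'd' from first, 'g' from second => "dg"
  Position 1: 'b' from first, 'h' from second => "bh"
  Position 2: 'c' from first, 'i' from second => "ci"
Result: dgbhci

dgbhci


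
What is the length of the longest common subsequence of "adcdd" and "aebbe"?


LCS of "adcdd" and "aebbe"
DP table:
           a    e    b    b    e
      0    0    0    0    0    0
  a   0    1    1    1    1    1
  d   0    1    1    1    1    1
  c   0    1    1    1    1    1
  d   0    1    1    1    1    1
  d   0    1    1    1    1    1
LCS length = dp[5][5] = 1

1


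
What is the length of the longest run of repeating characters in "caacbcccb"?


Input: "caacbcccb"
Scanning for longest run:
  Position 1 ('a'): new char, reset run to 1
  Position 2 ('a'): continues run of 'a', length=2
  Position 3 ('c'): new char, reset run to 1
  Position 4 ('b'): new char, reset run to 1
  Position 5 ('c'): new char, reset run to 1
  Position 6 ('c'): continues run of 'c', length=2
  Position 7 ('c'): continues run of 'c', length=3
  Position 8 ('b'): new char, reset run to 1
Longest run: 'c' with length 3

3


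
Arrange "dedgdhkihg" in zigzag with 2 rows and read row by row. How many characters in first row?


Zigzag "dedgdhkihg" into 2 rows:
Placing characters:
  'd' => row 0
  'e' => row 1
  'd' => row 0
  'g' => row 1
  'd' => row 0
  'h' => row 1
  'k' => row 0
  'i' => row 1
  'h' => row 0
  'g' => row 1
Rows:
  Row 0: "dddkh"
  Row 1: "eghig"
First row length: 5

5


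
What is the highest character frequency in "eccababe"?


Input: eccababe
Character counts:
  'a': 2
  'b': 2
  'c': 2
  'e': 2
Maximum frequency: 2

2


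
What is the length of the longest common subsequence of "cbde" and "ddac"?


LCS of "cbde" and "ddac"
DP table:
           d    d    a    c
      0    0    0    0    0
  c   0    0    0    0    1
  b   0    0    0    0    1
  d   0    1    1    1    1
  e   0    1    1    1    1
LCS length = dp[4][4] = 1

1


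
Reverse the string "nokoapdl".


Input: nokoapdl
Reading characters right to left:
  Position 7: 'l'
  Position 6: 'd'
  Position 5: 'p'
  Position 4: 'a'
  Position 3: 'o'
  Position 2: 'k'
  Position 1: 'o'
  Position 0: 'n'
Reversed: ldpaokon

ldpaokon


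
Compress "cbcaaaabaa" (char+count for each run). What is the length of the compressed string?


Input: cbcaaaabaa
Runs:
  'c' x 1 => "c1"
  'b' x 1 => "b1"
  'c' x 1 => "c1"
  'a' x 4 => "a4"
  'b' x 1 => "b1"
  'a' x 2 => "a2"
Compressed: "c1b1c1a4b1a2"
Compressed length: 12

12


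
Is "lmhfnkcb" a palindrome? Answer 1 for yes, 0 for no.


Input: lmhfnkcb
Reversed: bcknfhml
  Compare pos 0 ('l') with pos 7 ('b'): MISMATCH
  Compare pos 1 ('m') with pos 6 ('c'): MISMATCH
  Compare pos 2 ('h') with pos 5 ('k'): MISMATCH
  Compare pos 3 ('f') with pos 4 ('n'): MISMATCH
Result: not a palindrome

0


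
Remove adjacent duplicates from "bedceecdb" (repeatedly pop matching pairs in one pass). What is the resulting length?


Input: bedceecdb
Stack-based adjacent duplicate removal:
  Read 'b': push. Stack: b
  Read 'e': push. Stack: be
  Read 'd': push. Stack: bed
  Read 'c': push. Stack: bedc
  Read 'e': push. Stack: bedce
  Read 'e': matches stack top 'e' => pop. Stack: bedc
  Read 'c': matches stack top 'c' => pop. Stack: bed
  Read 'd': matches stack top 'd' => pop. Stack: be
  Read 'b': push. Stack: beb
Final stack: "beb" (length 3)

3


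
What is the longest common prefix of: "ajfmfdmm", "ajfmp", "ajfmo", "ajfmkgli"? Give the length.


Words: ajfmfdmm, ajfmp, ajfmo, ajfmkgli
  Position 0: all 'a' => match
  Position 1: all 'j' => match
  Position 2: all 'f' => match
  Position 3: all 'm' => match
  Position 4: ('f', 'p', 'o', 'k') => mismatch, stop
LCP = "ajfm" (length 4)

4


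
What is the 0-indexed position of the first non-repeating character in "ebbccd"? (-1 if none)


Input: ebbccd
Character frequencies:
  'b': 2
  'c': 2
  'd': 1
  'e': 1
Scanning left to right for freq == 1:
  Position 0 ('e'): unique! => answer = 0

0


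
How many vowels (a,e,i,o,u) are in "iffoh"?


Input: iffoh
Checking each character:
  'i' at position 0: vowel (running total: 1)
  'f' at position 1: consonant
  'f' at position 2: consonant
  'o' at position 3: vowel (running total: 2)
  'h' at position 4: consonant
Total vowels: 2

2


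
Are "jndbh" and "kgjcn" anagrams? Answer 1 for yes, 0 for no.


Strings: "jndbh", "kgjcn"
Sorted first:  bdhjn
Sorted second: cgjkn
Differ at position 0: 'b' vs 'c' => not anagrams

0


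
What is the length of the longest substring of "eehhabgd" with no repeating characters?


Input: "eehhabgd"
Sliding window (track last position of each char):
  Position 0 ('e'): window [0,0] length 1 -- new best
  Position 1 ('e'): repeat (last at 0), move window start to 1
  Position 1 ('e'): window [1,1] length 1
  Position 2 ('h'): window [1,2] length 2 -- new best
  Position 3 ('h'): repeat (last at 2), move window start to 3
  Position 3 ('h'): window [3,3] length 1
  Position 4 ('a'): window [3,4] length 2
  Position 5 ('b'): window [3,5] length 3 -- new best
  Position 6 ('g'): window [3,6] length 4 -- new best
  Position 7 ('d'): window [3,7] length 5 -- new best
Longest substring with no repeats: "habgd" with length 5

5


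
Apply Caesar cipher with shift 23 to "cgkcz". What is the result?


Caesar cipher: shift "cgkcz" by 23
  'c' (pos 2) + 23 = pos 25 = 'z'
  'g' (pos 6) + 23 = pos 3 = 'd'
  'k' (pos 10) + 23 = pos 7 = 'h'
  'c' (pos 2) + 23 = pos 25 = 'z'
  'z' (pos 25) + 23 = pos 22 = 'w'
Result: zdhzw

zdhzw


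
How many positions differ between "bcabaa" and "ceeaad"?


Comparing "bcabaa" and "ceeaad" position by position:
  Position 0: 'b' vs 'c' => DIFFER
  Position 1: 'c' vs 'e' => DIFFER
  Position 2: 'a' vs 'e' => DIFFER
  Position 3: 'b' vs 'a' => DIFFER
  Position 4: 'a' vs 'a' => same
  Position 5: 'a' vs 'd' => DIFFER
Positions that differ: 5

5


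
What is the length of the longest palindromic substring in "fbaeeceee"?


Input: "fbaeeceee"
Checking substrings for palindromes:
  [3:8] "eecee" (len 5) => palindrome
  [4:7] "ece" (len 3) => palindrome
  [6:9] "eee" (len 3) => palindrome
  [3:5] "ee" (len 2) => palindrome
  [6:8] "ee" (len 2) => palindrome
  [7:9] "ee" (len 2) => palindrome
Longest palindromic substring: "eecee" with length 5

5


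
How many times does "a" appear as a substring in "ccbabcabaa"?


Searching for "a" in "ccbabcabaa"
Scanning each position:
  Position 0: "c" => no
  Position 1: "c" => no
  Position 2: "b" => no
  Position 3: "a" => MATCH
  Position 4: "b" => no
  Position 5: "c" => no
  Position 6: "a" => MATCH
  Position 7: "b" => no
  Position 8: "a" => MATCH
  Position 9: "a" => MATCH
Total occurrences: 4

4


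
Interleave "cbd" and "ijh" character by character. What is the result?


Interleaving "cbd" and "ijh":
  Position 0: 'c' from first, 'i' from second => "ci"
  Position 1: 'b' from first, 'j' from second => "bj"
  Position 2: 'd' from first, 'h' from second => "dh"
Result: cibjdh

cibjdh


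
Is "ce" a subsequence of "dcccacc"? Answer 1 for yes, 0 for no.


Check if "ce" is a subsequence of "dcccacc"
Greedy scan:
  Position 0 ('d'): no match needed
  Position 1 ('c'): matches sub[0] = 'c'
  Position 2 ('c'): no match needed
  Position 3 ('c'): no match needed
  Position 4 ('a'): no match needed
  Position 5 ('c'): no match needed
  Position 6 ('c'): no match needed
Only matched 1/2 characters => not a subsequence

0


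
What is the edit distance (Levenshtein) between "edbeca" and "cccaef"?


Computing edit distance: "edbeca" -> "cccaef"
DP table:
           c    c    c    a    e    f
      0    1    2    3    4    5    6
  e   1    1    2    3    4    4    5
  d   2    2    2    3    4    5    5
  b   3    3    3    3    4    5    6
  e   4    4    4    4    4    4    5
  c   5    4    4    4    5    5    5
  a   6    5    5    5    4    5    6
Edit distance = dp[6][6] = 6

6


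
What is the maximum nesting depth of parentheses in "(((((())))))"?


Input: "(((((())))))"
Tracking depth:
  Position 0 '(': depth becomes 1
  Position 1 '(': depth becomes 2
  Position 2 '(': depth becomes 3
  Position 3 '(': depth becomes 4
  Position 4 '(': depth becomes 5
  Position 5 '(': depth becomes 6
  Position 6 ')': depth becomes 5
  Position 7 ')': depth becomes 4
  Position 8 ')': depth becomes 3
  Position 9 ')': depth becomes 2
  Position 10 ')': depth becomes 1
  Position 11 ')': depth becomes 0
Maximum depth reached: 6

6


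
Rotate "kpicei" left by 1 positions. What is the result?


Input: "kpicei", rotate left by 1
First 1 characters: "k"
Remaining characters: "picei"
Concatenate remaining + first: "picei" + "k" = "piceik"

piceik


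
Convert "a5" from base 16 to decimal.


Input: "a5" in base 16
Positional expansion:
  Digit 'a' (value 10) x 16^1 = 160
  Digit '5' (value 5) x 16^0 = 5
Sum = 165

165


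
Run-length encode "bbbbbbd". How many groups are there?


Input: bbbbbbd
Scanning for consecutive runs:
  Group 1: 'b' x 6 (positions 0-5)
  Group 2: 'd' x 1 (positions 6-6)
Total groups: 2

2


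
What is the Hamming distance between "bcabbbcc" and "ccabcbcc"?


Comparing "bcabbbcc" and "ccabcbcc" position by position:
  Position 0: 'b' vs 'c' => differ
  Position 1: 'c' vs 'c' => same
  Position 2: 'a' vs 'a' => same
  Position 3: 'b' vs 'b' => same
  Position 4: 'b' vs 'c' => differ
  Position 5: 'b' vs 'b' => same
  Position 6: 'c' vs 'c' => same
  Position 7: 'c' vs 'c' => same
Total differences (Hamming distance): 2

2


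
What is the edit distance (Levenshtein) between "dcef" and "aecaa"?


Computing edit distance: "dcef" -> "aecaa"
DP table:
           a    e    c    a    a
      0    1    2    3    4    5
  d   1    1    2    3    4    5
  c   2    2    2    2    3    4
  e   3    3    2    3    3    4
  f   4    4    3    3    4    4
Edit distance = dp[4][5] = 4

4


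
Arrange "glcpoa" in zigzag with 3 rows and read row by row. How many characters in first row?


Zigzag "glcpoa" into 3 rows:
Placing characters:
  'g' => row 0
  'l' => row 1
  'c' => row 2
  'p' => row 1
  'o' => row 0
  'a' => row 1
Rows:
  Row 0: "go"
  Row 1: "lpa"
  Row 2: "c"
First row length: 2

2


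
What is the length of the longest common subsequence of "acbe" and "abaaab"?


LCS of "acbe" and "abaaab"
DP table:
           a    b    a    a    a    b
      0    0    0    0    0    0    0
  a   0    1    1    1    1    1    1
  c   0    1    1    1    1    1    1
  b   0    1    2    2    2    2    2
  e   0    1    2    2    2    2    2
LCS length = dp[4][6] = 2

2


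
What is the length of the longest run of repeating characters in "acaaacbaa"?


Input: "acaaacbaa"
Scanning for longest run:
  Position 1 ('c'): new char, reset run to 1
  Position 2 ('a'): new char, reset run to 1
  Position 3 ('a'): continues run of 'a', length=2
  Position 4 ('a'): continues run of 'a', length=3
  Position 5 ('c'): new char, reset run to 1
  Position 6 ('b'): new char, reset run to 1
  Position 7 ('a'): new char, reset run to 1
  Position 8 ('a'): continues run of 'a', length=2
Longest run: 'a' with length 3

3


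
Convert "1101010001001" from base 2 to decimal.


Input: "1101010001001" in base 2
Positional expansion:
  Digit '1' (value 1) x 2^12 = 4096
  Digit '1' (value 1) x 2^11 = 2048
  Digit '0' (value 0) x 2^10 = 0
  Digit '1' (value 1) x 2^9 = 512
  Digit '0' (value 0) x 2^8 = 0
  Digit '1' (value 1) x 2^7 = 128
  Digit '0' (value 0) x 2^6 = 0
  Digit '0' (value 0) x 2^5 = 0
  Digit '0' (value 0) x 2^4 = 0
  Digit '1' (value 1) x 2^3 = 8
  Digit '0' (value 0) x 2^2 = 0
  Digit '0' (value 0) x 2^1 = 0
  Digit '1' (value 1) x 2^0 = 1
Sum = 6793

6793


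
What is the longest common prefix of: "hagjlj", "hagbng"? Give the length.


Words: hagjlj, hagbng
  Position 0: all 'h' => match
  Position 1: all 'a' => match
  Position 2: all 'g' => match
  Position 3: ('j', 'b') => mismatch, stop
LCP = "hag" (length 3)

3


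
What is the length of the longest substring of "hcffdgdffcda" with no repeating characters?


Input: "hcffdgdffcda"
Sliding window (track last position of each char):
  Position 0 ('h'): window [0,0] length 1 -- new best
  Position 1 ('c'): window [0,1] length 2 -- new best
  Position 2 ('f'): window [0,2] length 3 -- new best
  Position 3 ('f'): repeat (last at 2), move window start to 3
  Position 3 ('f'): window [3,3] length 1
  Position 4 ('d'): window [3,4] length 2
  Position 5 ('g'): window [3,5] length 3
  Position 6 ('d'): repeat (last at 4), move window start to 5
  Position 6 ('d'): window [5,6] length 2
  Position 7 ('f'): window [5,7] length 3
  Position 8 ('f'): repeat (last at 7), move window start to 8
  Position 8 ('f'): window [8,8] length 1
  Position 9 ('c'): window [8,9] length 2
  Position 10 ('d'): window [8,10] length 3
  Position 11 ('a'): window [8,11] length 4 -- new best
Longest substring with no repeats: "fcda" with length 4

4


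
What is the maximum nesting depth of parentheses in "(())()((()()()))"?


Input: "(())()((()()()))"
Tracking depth:
  Position 0 '(': depth becomes 1
  Position 1 '(': depth becomes 2
  Position 2 ')': depth becomes 1
  Position 3 ')': depth becomes 0
  Position 4 '(': depth becomes 1
  Position 5 ')': depth becomes 0
  Position 6 '(': depth becomes 1
  Position 7 '(': depth becomes 2
  Position 8 '(': depth becomes 3
  Position 9 ')': depth becomes 2
  Position 10 '(': depth becomes 3
  Position 11 ')': depth becomes 2
  Position 12 '(': depth becomes 3
  Position 13 ')': depth becomes 2
  Position 14 ')': depth becomes 1
  Position 15 ')': depth becomes 0
Maximum depth reached: 3

3


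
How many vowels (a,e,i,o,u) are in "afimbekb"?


Input: afimbekb
Checking each character:
  'a' at position 0: vowel (running total: 1)
  'f' at position 1: consonant
  'i' at position 2: vowel (running total: 2)
  'm' at position 3: consonant
  'b' at position 4: consonant
  'e' at position 5: vowel (running total: 3)
  'k' at position 6: consonant
  'b' at position 7: consonant
Total vowels: 3

3


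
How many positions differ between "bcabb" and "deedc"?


Comparing "bcabb" and "deedc" position by position:
  Position 0: 'b' vs 'd' => DIFFER
  Position 1: 'c' vs 'e' => DIFFER
  Position 2: 'a' vs 'e' => DIFFER
  Position 3: 'b' vs 'd' => DIFFER
  Position 4: 'b' vs 'c' => DIFFER
Positions that differ: 5

5


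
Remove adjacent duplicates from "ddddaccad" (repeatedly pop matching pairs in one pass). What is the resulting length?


Input: ddddaccad
Stack-based adjacent duplicate removal:
  Read 'd': push. Stack: d
  Read 'd': matches stack top 'd' => pop. Stack: (empty)
  Read 'd': push. Stack: d
  Read 'd': matches stack top 'd' => pop. Stack: (empty)
  Read 'a': push. Stack: a
  Read 'c': push. Stack: ac
  Read 'c': matches stack top 'c' => pop. Stack: a
  Read 'a': matches stack top 'a' => pop. Stack: (empty)
  Read 'd': push. Stack: d
Final stack: "d" (length 1)

1


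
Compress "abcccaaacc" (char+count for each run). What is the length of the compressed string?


Input: abcccaaacc
Runs:
  'a' x 1 => "a1"
  'b' x 1 => "b1"
  'c' x 3 => "c3"
  'a' x 3 => "a3"
  'c' x 2 => "c2"
Compressed: "a1b1c3a3c2"
Compressed length: 10

10


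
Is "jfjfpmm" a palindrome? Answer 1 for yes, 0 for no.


Input: jfjfpmm
Reversed: mmpfjfj
  Compare pos 0 ('j') with pos 6 ('m'): MISMATCH
  Compare pos 1 ('f') with pos 5 ('m'): MISMATCH
  Compare pos 2 ('j') with pos 4 ('p'): MISMATCH
Result: not a palindrome

0


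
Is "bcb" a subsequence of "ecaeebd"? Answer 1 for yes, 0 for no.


Check if "bcb" is a subsequence of "ecaeebd"
Greedy scan:
  Position 0 ('e'): no match needed
  Position 1 ('c'): no match needed
  Position 2 ('a'): no match needed
  Position 3 ('e'): no match needed
  Position 4 ('e'): no match needed
  Position 5 ('b'): matches sub[0] = 'b'
  Position 6 ('d'): no match needed
Only matched 1/3 characters => not a subsequence

0


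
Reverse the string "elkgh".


Input: elkgh
Reading characters right to left:
  Position 4: 'h'
  Position 3: 'g'
  Position 2: 'k'
  Position 1: 'l'
  Position 0: 'e'
Reversed: hgkle

hgkle


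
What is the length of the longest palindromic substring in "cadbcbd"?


Input: "cadbcbd"
Checking substrings for palindromes:
  [2:7] "dbcbd" (len 5) => palindrome
  [3:6] "bcb" (len 3) => palindrome
Longest palindromic substring: "dbcbd" with length 5

5


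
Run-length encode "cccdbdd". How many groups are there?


Input: cccdbdd
Scanning for consecutive runs:
  Group 1: 'c' x 3 (positions 0-2)
  Group 2: 'd' x 1 (positions 3-3)
  Group 3: 'b' x 1 (positions 4-4)
  Group 4: 'd' x 2 (positions 5-6)
Total groups: 4

4


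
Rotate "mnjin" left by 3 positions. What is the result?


Input: "mnjin", rotate left by 3
First 3 characters: "mnj"
Remaining characters: "in"
Concatenate remaining + first: "in" + "mnj" = "inmnj"

inmnj


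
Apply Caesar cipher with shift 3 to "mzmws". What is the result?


Caesar cipher: shift "mzmws" by 3
  'm' (pos 12) + 3 = pos 15 = 'p'
  'z' (pos 25) + 3 = pos 2 = 'c'
  'm' (pos 12) + 3 = pos 15 = 'p'
  'w' (pos 22) + 3 = pos 25 = 'z'
  's' (pos 18) + 3 = pos 21 = 'v'
Result: pcpzv

pcpzv


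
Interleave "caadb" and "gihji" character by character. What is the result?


Interleaving "caadb" and "gihji":
  Position 0: 'c' from first, 'g' from second => "cg"
  Position 1: 'a' from first, 'i' from second => "ai"
  Position 2: 'a' from first, 'h' from second => "ah"
  Position 3: 'd' from first, 'j' from second => "dj"
  Position 4: 'b' from first, 'i' from second => "bi"
Result: cgaiahdjbi

cgaiahdjbi


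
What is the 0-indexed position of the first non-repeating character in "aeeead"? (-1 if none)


Input: aeeead
Character frequencies:
  'a': 2
  'd': 1
  'e': 3
Scanning left to right for freq == 1:
  Position 0 ('a'): freq=2, skip
  Position 1 ('e'): freq=3, skip
  Position 2 ('e'): freq=3, skip
  Position 3 ('e'): freq=3, skip
  Position 4 ('a'): freq=2, skip
  Position 5 ('d'): unique! => answer = 5

5


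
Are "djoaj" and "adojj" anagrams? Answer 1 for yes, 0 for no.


Strings: "djoaj", "adojj"
Sorted first:  adjjo
Sorted second: adjjo
Sorted forms match => anagrams

1


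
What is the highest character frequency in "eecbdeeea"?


Input: eecbdeeea
Character counts:
  'a': 1
  'b': 1
  'c': 1
  'd': 1
  'e': 5
Maximum frequency: 5

5


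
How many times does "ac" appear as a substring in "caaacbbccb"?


Searching for "ac" in "caaacbbccb"
Scanning each position:
  Position 0: "ca" => no
  Position 1: "aa" => no
  Position 2: "aa" => no
  Position 3: "ac" => MATCH
  Position 4: "cb" => no
  Position 5: "bb" => no
  Position 6: "bc" => no
  Position 7: "cc" => no
  Position 8: "cb" => no
Total occurrences: 1

1


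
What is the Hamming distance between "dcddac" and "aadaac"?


Comparing "dcddac" and "aadaac" position by position:
  Position 0: 'd' vs 'a' => differ
  Position 1: 'c' vs 'a' => differ
  Position 2: 'd' vs 'd' => same
  Position 3: 'd' vs 'a' => differ
  Position 4: 'a' vs 'a' => same
  Position 5: 'c' vs 'c' => same
Total differences (Hamming distance): 3

3


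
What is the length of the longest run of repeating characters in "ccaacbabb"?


Input: "ccaacbabb"
Scanning for longest run:
  Position 1 ('c'): continues run of 'c', length=2
  Position 2 ('a'): new char, reset run to 1
  Position 3 ('a'): continues run of 'a', length=2
  Position 4 ('c'): new char, reset run to 1
  Position 5 ('b'): new char, reset run to 1
  Position 6 ('a'): new char, reset run to 1
  Position 7 ('b'): new char, reset run to 1
  Position 8 ('b'): continues run of 'b', length=2
Longest run: 'c' with length 2

2


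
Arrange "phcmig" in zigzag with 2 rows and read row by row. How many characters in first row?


Zigzag "phcmig" into 2 rows:
Placing characters:
  'p' => row 0
  'h' => row 1
  'c' => row 0
  'm' => row 1
  'i' => row 0
  'g' => row 1
Rows:
  Row 0: "pci"
  Row 1: "hmg"
First row length: 3

3


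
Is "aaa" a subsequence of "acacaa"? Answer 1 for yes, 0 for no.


Check if "aaa" is a subsequence of "acacaa"
Greedy scan:
  Position 0 ('a'): matches sub[0] = 'a'
  Position 1 ('c'): no match needed
  Position 2 ('a'): matches sub[1] = 'a'
  Position 3 ('c'): no match needed
  Position 4 ('a'): matches sub[2] = 'a'
  Position 5 ('a'): no match needed
All 3 characters matched => is a subsequence

1


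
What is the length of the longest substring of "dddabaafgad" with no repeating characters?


Input: "dddabaafgad"
Sliding window (track last position of each char):
  Position 0 ('d'): window [0,0] length 1 -- new best
  Position 1 ('d'): repeat (last at 0), move window start to 1
  Position 1 ('d'): window [1,1] length 1
  Position 2 ('d'): repeat (last at 1), move window start to 2
  Position 2 ('d'): window [2,2] length 1
  Position 3 ('a'): window [2,3] length 2 -- new best
  Position 4 ('b'): window [2,4] length 3 -- new best
  Position 5 ('a'): repeat (last at 3), move window start to 4
  Position 5 ('a'): window [4,5] length 2
  Position 6 ('a'): repeat (last at 5), move window start to 6
  Position 6 ('a'): window [6,6] length 1
  Position 7 ('f'): window [6,7] length 2
  Position 8 ('g'): window [6,8] length 3
  Position 9 ('a'): repeat (last at 6), move window start to 7
  Position 9 ('a'): window [7,9] length 3
  Position 10 ('d'): window [7,10] length 4 -- new best
Longest substring with no repeats: "fgad" with length 4

4


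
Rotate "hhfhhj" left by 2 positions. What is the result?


Input: "hhfhhj", rotate left by 2
First 2 characters: "hh"
Remaining characters: "fhhj"
Concatenate remaining + first: "fhhj" + "hh" = "fhhjhh"

fhhjhh


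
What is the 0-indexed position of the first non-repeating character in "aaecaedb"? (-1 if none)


Input: aaecaedb
Character frequencies:
  'a': 3
  'b': 1
  'c': 1
  'd': 1
  'e': 2
Scanning left to right for freq == 1:
  Position 0 ('a'): freq=3, skip
  Position 1 ('a'): freq=3, skip
  Position 2 ('e'): freq=2, skip
  Position 3 ('c'): unique! => answer = 3

3


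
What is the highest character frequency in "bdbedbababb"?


Input: bdbedbababb
Character counts:
  'a': 2
  'b': 6
  'd': 2
  'e': 1
Maximum frequency: 6

6


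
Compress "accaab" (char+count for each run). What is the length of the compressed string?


Input: accaab
Runs:
  'a' x 1 => "a1"
  'c' x 2 => "c2"
  'a' x 2 => "a2"
  'b' x 1 => "b1"
Compressed: "a1c2a2b1"
Compressed length: 8

8


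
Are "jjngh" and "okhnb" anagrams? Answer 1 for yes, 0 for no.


Strings: "jjngh", "okhnb"
Sorted first:  ghjjn
Sorted second: bhkno
Differ at position 0: 'g' vs 'b' => not anagrams

0


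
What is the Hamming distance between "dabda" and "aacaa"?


Comparing "dabda" and "aacaa" position by position:
  Position 0: 'd' vs 'a' => differ
  Position 1: 'a' vs 'a' => same
  Position 2: 'b' vs 'c' => differ
  Position 3: 'd' vs 'a' => differ
  Position 4: 'a' vs 'a' => same
Total differences (Hamming distance): 3

3


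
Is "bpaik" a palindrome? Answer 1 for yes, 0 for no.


Input: bpaik
Reversed: kiapb
  Compare pos 0 ('b') with pos 4 ('k'): MISMATCH
  Compare pos 1 ('p') with pos 3 ('i'): MISMATCH
Result: not a palindrome

0


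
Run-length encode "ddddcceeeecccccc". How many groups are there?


Input: ddddcceeeecccccc
Scanning for consecutive runs:
  Group 1: 'd' x 4 (positions 0-3)
  Group 2: 'c' x 2 (positions 4-5)
  Group 3: 'e' x 4 (positions 6-9)
  Group 4: 'c' x 6 (positions 10-15)
Total groups: 4

4


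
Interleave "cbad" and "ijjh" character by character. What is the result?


Interleaving "cbad" and "ijjh":
  Position 0: 'c' from first, 'i' from second => "ci"
  Position 1: 'b' from first, 'j' from second => "bj"
  Position 2: 'a' from first, 'j' from second => "aj"
  Position 3: 'd' from first, 'h' from second => "dh"
Result: cibjajdh

cibjajdh


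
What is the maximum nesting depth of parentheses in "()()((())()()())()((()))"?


Input: "()()((())()()())()((()))"
Tracking depth:
  Position 0 '(': depth becomes 1
  Position 1 ')': depth becomes 0
  Position 2 '(': depth becomes 1
  Position 3 ')': depth becomes 0
  Position 4 '(': depth becomes 1
  Position 5 '(': depth becomes 2
  Position 6 '(': depth becomes 3
  Position 7 ')': depth becomes 2
  Position 8 ')': depth becomes 1
  Position 9 '(': depth becomes 2
  Position 10 ')': depth becomes 1
  Position 11 '(': depth becomes 2
  Position 12 ')': depth becomes 1
  Position 13 '(': depth becomes 2
  Position 14 ')': depth becomes 1
  Position 15 ')': depth becomes 0
  Position 16 '(': depth becomes 1
  Position 17 ')': depth becomes 0
  Position 18 '(': depth becomes 1
  Position 19 '(': depth becomes 2
  Position 20 '(': depth becomes 3
  Position 21 ')': depth becomes 2
  Position 22 ')': depth becomes 1
  Position 23 ')': depth becomes 0
Maximum depth reached: 3

3


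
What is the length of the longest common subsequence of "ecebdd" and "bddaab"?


LCS of "ecebdd" and "bddaab"
DP table:
           b    d    d    a    a    b
      0    0    0    0    0    0    0
  e   0    0    0    0    0    0    0
  c   0    0    0    0    0    0    0
  e   0    0    0    0    0    0    0
  b   0    1    1    1    1    1    1
  d   0    1    2    2    2    2    2
  d   0    1    2    3    3    3    3
LCS length = dp[6][6] = 3

3


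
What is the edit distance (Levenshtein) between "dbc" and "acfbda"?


Computing edit distance: "dbc" -> "acfbda"
DP table:
           a    c    f    b    d    a
      0    1    2    3    4    5    6
  d   1    1    2    3    4    4    5
  b   2    2    2    3    3    4    5
  c   3    3    2    3    4    4    5
Edit distance = dp[3][6] = 5

5


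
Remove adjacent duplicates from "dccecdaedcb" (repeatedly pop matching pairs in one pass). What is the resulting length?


Input: dccecdaedcb
Stack-based adjacent duplicate removal:
  Read 'd': push. Stack: d
  Read 'c': push. Stack: dc
  Read 'c': matches stack top 'c' => pop. Stack: d
  Read 'e': push. Stack: de
  Read 'c': push. Stack: dec
  Read 'd': push. Stack: decd
  Read 'a': push. Stack: decda
  Read 'e': push. Stack: decdae
  Read 'd': push. Stack: decdaed
  Read 'c': push. Stack: decdaedc
  Read 'b': push. Stack: decdaedcb
Final stack: "decdaedcb" (length 9)

9


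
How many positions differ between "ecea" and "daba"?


Comparing "ecea" and "daba" position by position:
  Position 0: 'e' vs 'd' => DIFFER
  Position 1: 'c' vs 'a' => DIFFER
  Position 2: 'e' vs 'b' => DIFFER
  Position 3: 'a' vs 'a' => same
Positions that differ: 3

3


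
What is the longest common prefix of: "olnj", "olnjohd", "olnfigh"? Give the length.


Words: olnj, olnjohd, olnfigh
  Position 0: all 'o' => match
  Position 1: all 'l' => match
  Position 2: all 'n' => match
  Position 3: ('j', 'j', 'f') => mismatch, stop
LCP = "oln" (length 3)

3


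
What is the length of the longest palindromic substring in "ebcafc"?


Input: "ebcafc"
Checking substrings for palindromes:
  No multi-char palindromic substrings found
Longest palindromic substring: "e" with length 1

1
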